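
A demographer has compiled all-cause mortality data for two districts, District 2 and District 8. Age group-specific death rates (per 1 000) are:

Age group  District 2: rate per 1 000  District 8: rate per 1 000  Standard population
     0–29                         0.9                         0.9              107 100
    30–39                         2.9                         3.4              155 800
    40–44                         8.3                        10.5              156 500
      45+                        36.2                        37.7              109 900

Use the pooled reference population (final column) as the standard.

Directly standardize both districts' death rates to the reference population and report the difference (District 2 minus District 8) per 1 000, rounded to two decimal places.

Standard total = 529 300; weights = 0.2023, 0.2944, 0.2957, 0.2076.
District 2: 0.2023×0.9 + 0.2944×2.9 + 0.2957×8.3 + 0.2076×36.2 = 11.0061 per 1 000.
District 8: 0.2023×0.9 + 0.2944×3.4 + 0.2957×10.5 + 0.2076×37.7 = 12.1152 per 1 000.
Difference = 11.0061 − 12.1152 = -1.1091.

-1.11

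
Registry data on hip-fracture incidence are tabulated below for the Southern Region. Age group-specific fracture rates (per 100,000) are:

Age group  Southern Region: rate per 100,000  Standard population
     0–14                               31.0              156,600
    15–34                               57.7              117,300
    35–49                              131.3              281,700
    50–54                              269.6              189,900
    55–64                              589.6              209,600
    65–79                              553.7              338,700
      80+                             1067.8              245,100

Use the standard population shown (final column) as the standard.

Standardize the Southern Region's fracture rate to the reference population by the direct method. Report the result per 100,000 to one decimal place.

437.1

Standard total = 1,538,900; weights = 0.1018, 0.0762, 0.1831, 0.1234, 0.1362, 0.2201, 0.1593.
Standardized rate: 0.1018×31.0 + 0.0762×57.7 + 0.1831×131.3 + 0.1234×269.6 + 0.1362×589.6 + 0.2201×553.7 + 0.1593×1067.8 = 437.0935 per 100,000.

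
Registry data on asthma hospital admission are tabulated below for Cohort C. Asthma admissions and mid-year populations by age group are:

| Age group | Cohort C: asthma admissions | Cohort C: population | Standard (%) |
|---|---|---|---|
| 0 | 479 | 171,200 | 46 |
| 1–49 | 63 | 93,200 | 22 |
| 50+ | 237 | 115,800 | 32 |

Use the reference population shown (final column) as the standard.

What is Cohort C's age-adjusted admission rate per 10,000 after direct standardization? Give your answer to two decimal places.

20.91

Age-specific rates per 10,000 for Cohort C: 27.98, 6.76, 20.47.
Standard weights: 0.46, 0.22, 0.32.
Standardized rate: 0.4600×27.98 + 0.2200×6.76 + 0.3200×20.47 = 20.9067 per 10,000.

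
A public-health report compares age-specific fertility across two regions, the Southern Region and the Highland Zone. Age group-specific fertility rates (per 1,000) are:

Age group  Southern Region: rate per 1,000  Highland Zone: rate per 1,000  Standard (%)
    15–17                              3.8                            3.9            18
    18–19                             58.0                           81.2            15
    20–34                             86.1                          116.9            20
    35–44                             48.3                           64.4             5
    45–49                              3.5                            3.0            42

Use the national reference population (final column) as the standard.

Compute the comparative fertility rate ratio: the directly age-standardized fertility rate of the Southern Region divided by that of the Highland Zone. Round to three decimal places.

Standard weights: 0.18, 0.15, 0.20, 0.05, 0.42.
The Southern Region: 0.1800×3.8 + 0.1500×58.0 + 0.2000×86.1 + 0.0500×48.3 + 0.4200×3.5 = 30.4890 per 1,000.
The Highland Zone: 0.1800×3.9 + 0.1500×81.2 + 0.2000×116.9 + 0.0500×64.4 + 0.4200×3.0 = 40.7420 per 1,000.
Ratio = 30.4890 ÷ 40.7420 = 0.74834.

0.748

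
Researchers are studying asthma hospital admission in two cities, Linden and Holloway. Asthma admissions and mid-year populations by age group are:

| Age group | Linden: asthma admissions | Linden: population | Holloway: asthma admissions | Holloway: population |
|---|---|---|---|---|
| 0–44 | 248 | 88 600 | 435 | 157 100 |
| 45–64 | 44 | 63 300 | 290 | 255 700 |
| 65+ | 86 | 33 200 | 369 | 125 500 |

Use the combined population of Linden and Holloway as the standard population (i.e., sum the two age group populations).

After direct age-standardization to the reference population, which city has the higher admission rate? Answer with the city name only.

Age-specific rates per 10 000 for Linden: 27.99, 6.95, 25.90.
For Holloway: 27.69, 11.34, 29.40.
Combined standard total = 723 400; weights = 0.3396, 0.4410, 0.2194.
Linden: 0.3396×27.99 + 0.4410×6.95 + 0.2194×25.90 = 18.2550 per 10 000.
Holloway: 0.3396×27.69 + 0.4410×11.34 + 0.2194×29.40 = 20.8562 per 10 000.
The crude rates (20.42 vs 20.32) would put Linden higher, but that reflects its age composition; once standardized to a common age structure, Holloway has the higher underlying rate.

Holloway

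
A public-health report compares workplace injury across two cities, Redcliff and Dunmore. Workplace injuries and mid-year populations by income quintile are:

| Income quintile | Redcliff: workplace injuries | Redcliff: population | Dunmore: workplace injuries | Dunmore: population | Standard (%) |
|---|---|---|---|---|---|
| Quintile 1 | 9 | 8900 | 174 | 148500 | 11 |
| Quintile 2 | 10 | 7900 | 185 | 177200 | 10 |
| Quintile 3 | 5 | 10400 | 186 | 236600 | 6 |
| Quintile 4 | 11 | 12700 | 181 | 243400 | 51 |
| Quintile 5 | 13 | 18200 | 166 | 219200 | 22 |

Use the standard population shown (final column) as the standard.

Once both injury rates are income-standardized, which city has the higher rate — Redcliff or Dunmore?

Income-specific rates per 10000 for Redcliff: 10.11, 12.66, 4.81, 8.66, 7.14.
For Dunmore: 11.72, 10.44, 7.86, 7.44, 7.57.
Standard weights: 0.11, 0.10, 0.06, 0.51, 0.22.
Redcliff: 0.1100×10.11 + 0.1000×12.66 + 0.0600×4.81 + 0.5100×8.66 + 0.2200×7.14 = 8.6554 per 10000.
Dunmore: 0.1100×11.72 + 0.1000×10.44 + 0.0600×7.86 + 0.5100×7.44 + 0.2200×7.57 = 8.2632 per 10000.
The crude rates (8.26 vs 8.70) would put Dunmore higher, but that reflects its income composition; once standardized to a common income structure, Redcliff has the higher underlying rate.

Redcliff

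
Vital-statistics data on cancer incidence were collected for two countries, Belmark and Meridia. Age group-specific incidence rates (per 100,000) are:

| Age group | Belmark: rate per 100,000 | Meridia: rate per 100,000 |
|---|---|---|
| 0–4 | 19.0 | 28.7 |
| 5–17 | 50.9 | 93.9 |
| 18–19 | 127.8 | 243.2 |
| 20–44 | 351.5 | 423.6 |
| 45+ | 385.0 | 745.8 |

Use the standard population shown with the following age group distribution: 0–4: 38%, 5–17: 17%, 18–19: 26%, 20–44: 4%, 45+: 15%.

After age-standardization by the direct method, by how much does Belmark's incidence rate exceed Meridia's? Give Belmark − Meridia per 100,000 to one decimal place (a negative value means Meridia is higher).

Standard weights: 0.38, 0.17, 0.26, 0.04, 0.15.
Belmark: 0.3800×19.0 + 0.1700×50.9 + 0.2600×127.8 + 0.0400×351.5 + 0.1500×385.0 = 120.9110 per 100,000.
Meridia: 0.3800×28.7 + 0.1700×93.9 + 0.2600×243.2 + 0.0400×423.6 + 0.1500×745.8 = 218.9150 per 100,000.
Difference = 120.9110 − 218.9150 = -98.0040.

-98.0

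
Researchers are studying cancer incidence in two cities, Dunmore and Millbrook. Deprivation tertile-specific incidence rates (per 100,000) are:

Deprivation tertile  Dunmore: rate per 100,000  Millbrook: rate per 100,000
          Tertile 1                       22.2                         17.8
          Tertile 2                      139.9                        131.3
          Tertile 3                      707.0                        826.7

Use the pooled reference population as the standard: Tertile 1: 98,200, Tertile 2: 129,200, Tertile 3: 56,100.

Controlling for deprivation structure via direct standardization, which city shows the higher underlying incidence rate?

Millbrook

Standard total = 283,500; weights = 0.3464, 0.4557, 0.1979.
Dunmore: 0.3464×22.2 + 0.4557×139.9 + 0.1979×707.0 = 211.3503 per 100,000.
Millbrook: 0.3464×17.8 + 0.4557×131.3 + 0.1979×826.7 = 229.5936 per 100,000.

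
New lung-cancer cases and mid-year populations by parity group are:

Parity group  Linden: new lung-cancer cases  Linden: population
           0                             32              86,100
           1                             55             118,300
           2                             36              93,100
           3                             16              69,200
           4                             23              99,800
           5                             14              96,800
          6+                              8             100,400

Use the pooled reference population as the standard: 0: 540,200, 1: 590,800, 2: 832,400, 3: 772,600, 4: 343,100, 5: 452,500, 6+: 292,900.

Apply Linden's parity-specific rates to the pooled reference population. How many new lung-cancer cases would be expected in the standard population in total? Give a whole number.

1144

Parity-specific rates per 100,000 for Linden: 37.17, 46.49, 38.67, 23.12, 23.05, 14.46, 7.97.
Expected new lung-cancer cases = Σ (standard pop × parity-specific rate ÷ 100,000)
= 540,200×37.17/100,000 + 590,800×46.49/100,000 + 832,400×38.67/100,000 + 772,600×23.12/100,000 + 343,100×23.05/100,000 + 452,500×14.46/100,000 + 292,900×7.97/100,000
= 200.77 + 274.67 + 321.87 + 178.64 + 79.07 + 65.44 + 23.34 = 1143.81.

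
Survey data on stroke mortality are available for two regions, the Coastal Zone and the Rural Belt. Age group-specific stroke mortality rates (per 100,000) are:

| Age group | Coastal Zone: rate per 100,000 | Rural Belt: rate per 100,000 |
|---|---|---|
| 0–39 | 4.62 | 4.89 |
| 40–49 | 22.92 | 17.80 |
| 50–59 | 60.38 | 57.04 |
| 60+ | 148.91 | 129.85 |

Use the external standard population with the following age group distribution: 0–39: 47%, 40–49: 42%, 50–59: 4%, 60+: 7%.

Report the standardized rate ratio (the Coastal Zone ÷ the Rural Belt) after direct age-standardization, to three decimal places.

1.165

Standard weights: 0.47, 0.42, 0.04, 0.07.
The Coastal Zone: 0.4700×4.62 + 0.4200×22.92 + 0.0400×60.38 + 0.0700×148.91 = 24.6367 per 100,000.
The Rural Belt: 0.4700×4.89 + 0.4200×17.80 + 0.0400×57.04 + 0.0700×129.85 = 21.1454 per 100,000.
Ratio = 24.6367 ÷ 21.1454 = 1.16511.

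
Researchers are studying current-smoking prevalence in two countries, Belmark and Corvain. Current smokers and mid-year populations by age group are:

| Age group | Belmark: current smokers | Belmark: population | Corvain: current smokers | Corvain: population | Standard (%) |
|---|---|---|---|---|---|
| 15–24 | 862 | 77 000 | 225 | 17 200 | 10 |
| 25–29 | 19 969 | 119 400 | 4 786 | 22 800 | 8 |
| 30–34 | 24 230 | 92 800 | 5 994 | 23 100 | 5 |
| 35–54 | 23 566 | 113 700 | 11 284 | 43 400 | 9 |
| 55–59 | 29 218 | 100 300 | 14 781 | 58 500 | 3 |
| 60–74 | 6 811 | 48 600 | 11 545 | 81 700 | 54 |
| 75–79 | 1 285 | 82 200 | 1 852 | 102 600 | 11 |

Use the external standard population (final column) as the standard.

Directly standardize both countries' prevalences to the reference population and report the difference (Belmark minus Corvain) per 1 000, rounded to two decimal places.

-8.00

Age-specific rates per 1 000 for Belmark: 11.195, 167.245, 261.099, 207.265, 291.306, 140.144, 15.633.
For Corvain: 13.081, 209.912, 259.481, 260.000, 252.667, 141.310, 18.051.
Standard weights: 0.10, 0.08, 0.05, 0.09, 0.03, 0.54, 0.11.
Belmark: 0.1000×11.195 + 0.0800×167.245 + 0.0500×261.099 + 0.0900×207.265 + 0.0300×291.306 + 0.5400×140.144 + 0.1100×15.633 = 132.3444 per 1 000.
Corvain: 0.1000×13.081 + 0.0800×209.912 + 0.0500×259.481 + 0.0900×260.000 + 0.0300×252.667 + 0.5400×141.310 + 0.1100×18.051 = 140.3479 per 1 000.
Difference = 132.3444 − 140.3479 = -8.0036.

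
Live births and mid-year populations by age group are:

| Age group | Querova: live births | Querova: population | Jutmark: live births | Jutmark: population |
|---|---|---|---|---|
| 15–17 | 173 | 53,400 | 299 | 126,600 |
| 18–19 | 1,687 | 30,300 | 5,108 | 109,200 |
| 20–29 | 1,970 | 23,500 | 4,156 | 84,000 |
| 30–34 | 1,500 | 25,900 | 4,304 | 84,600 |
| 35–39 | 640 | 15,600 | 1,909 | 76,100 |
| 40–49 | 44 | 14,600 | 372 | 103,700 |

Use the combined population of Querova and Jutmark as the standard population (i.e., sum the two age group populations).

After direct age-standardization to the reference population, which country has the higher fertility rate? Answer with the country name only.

Age-specific rates per 1,000 for Querova: 3.240, 55.677, 83.830, 57.915, 41.026, 3.014.
For Jutmark: 2.362, 46.777, 49.476, 50.875, 25.085, 3.587.
Combined standard total = 747,500; weights = 0.2408, 0.1866, 0.1438, 0.1478, 0.1227, 0.1583.
Querova: 0.2408×3.240 + 0.1866×55.677 + 0.1438×83.830 + 0.1478×57.915 + 0.1227×41.026 + 0.1583×3.014 = 37.2975 per 1,000.
Jutmark: 0.2408×2.362 + 0.1866×46.777 + 0.1438×49.476 + 0.1478×50.875 + 0.1227×25.085 + 0.1583×3.587 = 27.5793 per 1,000.

Querova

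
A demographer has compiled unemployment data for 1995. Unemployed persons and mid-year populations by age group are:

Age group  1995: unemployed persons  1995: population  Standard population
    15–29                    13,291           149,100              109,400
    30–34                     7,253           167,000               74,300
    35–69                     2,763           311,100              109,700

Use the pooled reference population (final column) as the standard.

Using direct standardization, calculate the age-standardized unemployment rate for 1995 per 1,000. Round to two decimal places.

Age-specific rates per 1,000 for 1995: 89.142, 43.431, 8.881.
Standard total = 293,400; weights = 0.3729, 0.2532, 0.3739.
Standardized rate: 0.3729×89.142 + 0.2532×43.431 + 0.3739×8.881 = 47.5573 per 1,000.

47.56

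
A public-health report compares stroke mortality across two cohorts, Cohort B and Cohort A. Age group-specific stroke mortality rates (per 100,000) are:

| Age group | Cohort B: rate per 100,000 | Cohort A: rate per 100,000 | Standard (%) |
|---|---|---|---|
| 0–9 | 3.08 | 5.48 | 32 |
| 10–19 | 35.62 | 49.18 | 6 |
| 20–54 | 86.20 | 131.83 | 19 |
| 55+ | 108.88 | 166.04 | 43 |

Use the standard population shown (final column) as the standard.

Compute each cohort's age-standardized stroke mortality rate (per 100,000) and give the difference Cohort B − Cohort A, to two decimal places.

Standard weights: 0.32, 0.06, 0.19, 0.43.
Cohort B: 0.3200×3.08 + 0.0600×35.62 + 0.1900×86.20 + 0.4300×108.88 = 66.3192 per 100,000.
Cohort A: 0.3200×5.48 + 0.0600×49.18 + 0.1900×131.83 + 0.4300×166.04 = 101.1493 per 100,000.
Difference = 66.3192 − 101.1493 = -34.8301.

-34.83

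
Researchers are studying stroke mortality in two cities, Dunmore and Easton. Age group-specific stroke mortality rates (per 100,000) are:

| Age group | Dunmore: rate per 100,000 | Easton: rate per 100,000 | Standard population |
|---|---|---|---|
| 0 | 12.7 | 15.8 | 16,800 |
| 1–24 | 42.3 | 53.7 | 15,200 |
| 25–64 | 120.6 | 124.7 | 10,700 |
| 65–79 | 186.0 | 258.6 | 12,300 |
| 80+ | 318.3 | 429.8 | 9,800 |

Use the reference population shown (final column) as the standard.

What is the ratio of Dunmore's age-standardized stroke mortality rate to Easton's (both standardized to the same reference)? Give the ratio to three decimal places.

0.770

Standard total = 64,800; weights = 0.2593, 0.2346, 0.1651, 0.1898, 0.1512.
Dunmore: 0.2593×12.7 + 0.2346×42.3 + 0.1651×120.6 + 0.1898×186.0 + 0.1512×318.3 = 116.5722 per 100,000.
Easton: 0.2593×15.8 + 0.2346×53.7 + 0.1651×124.7 + 0.1898×258.6 + 0.1512×429.8 = 151.3702 per 100,000.
Ratio = 116.5722 ÷ 151.3702 = 0.77011.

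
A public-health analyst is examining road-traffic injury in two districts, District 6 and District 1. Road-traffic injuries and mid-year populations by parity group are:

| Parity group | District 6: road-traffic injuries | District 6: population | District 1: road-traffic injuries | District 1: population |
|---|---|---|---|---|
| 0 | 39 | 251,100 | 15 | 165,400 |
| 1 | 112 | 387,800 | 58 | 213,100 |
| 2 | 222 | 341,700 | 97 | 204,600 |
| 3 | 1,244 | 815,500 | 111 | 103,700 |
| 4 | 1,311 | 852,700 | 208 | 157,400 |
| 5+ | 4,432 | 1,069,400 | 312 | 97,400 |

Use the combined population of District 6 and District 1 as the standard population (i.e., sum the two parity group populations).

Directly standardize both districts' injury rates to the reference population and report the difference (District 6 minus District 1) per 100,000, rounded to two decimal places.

Parity-specific rates per 100,000 for District 6: 15.53, 28.88, 64.97, 152.54, 153.75, 414.44.
For District 1: 9.07, 27.22, 47.41, 107.04, 132.15, 320.33.
Combined standard total = 4,659,800; weights = 0.0894, 0.1290, 0.1172, 0.1973, 0.2168, 0.2504.
District 6: 0.0894×15.53 + 0.1290×28.88 + 0.1172×64.97 + 0.1973×152.54 + 0.2168×153.75 + 0.2504×414.44 = 179.9221 per 100,000.
District 1: 0.0894×9.07 + 0.1290×27.22 + 0.1172×47.41 + 0.1973×107.04 + 0.2168×132.15 + 0.2504×320.33 = 139.8481 per 100,000.
Difference = 179.9221 − 139.8481 = 40.0740.

40.07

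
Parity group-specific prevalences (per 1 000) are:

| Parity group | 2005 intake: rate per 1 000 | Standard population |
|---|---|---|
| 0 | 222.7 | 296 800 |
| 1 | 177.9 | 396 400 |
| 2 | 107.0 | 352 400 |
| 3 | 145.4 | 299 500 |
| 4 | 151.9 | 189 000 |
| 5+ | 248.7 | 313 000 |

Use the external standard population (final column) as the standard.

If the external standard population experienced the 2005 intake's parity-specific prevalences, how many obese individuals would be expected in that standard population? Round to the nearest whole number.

Expected obese individuals = Σ (standard pop × parity-specific rate ÷ 1 000)
= 296 800×222.7/1 000 + 396 400×177.9/1 000 + 352 400×107.0/1 000 + 299 500×145.4/1 000 + 189 000×151.9/1 000 + 313 000×248.7/1 000
= 66097.36 + 70519.56 + 37706.80 + 43547.30 + 28709.10 + 77843.10 = 324423.22.

324423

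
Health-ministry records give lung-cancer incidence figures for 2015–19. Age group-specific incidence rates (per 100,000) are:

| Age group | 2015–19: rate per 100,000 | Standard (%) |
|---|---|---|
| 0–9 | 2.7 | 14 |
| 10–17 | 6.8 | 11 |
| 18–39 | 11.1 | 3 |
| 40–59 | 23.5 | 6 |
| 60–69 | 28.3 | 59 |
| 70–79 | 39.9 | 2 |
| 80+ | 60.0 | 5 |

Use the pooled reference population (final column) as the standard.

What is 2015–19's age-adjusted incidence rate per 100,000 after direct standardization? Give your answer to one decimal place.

Standard weights: 0.14, 0.11, 0.03, 0.06, 0.59, 0.02, 0.05.
Standardized rate: 0.1400×2.7 + 0.1100×6.8 + 0.0300×11.1 + 0.0600×23.5 + 0.5900×28.3 + 0.0200×39.9 + 0.0500×60.0 = 23.3640 per 100,000.

23.4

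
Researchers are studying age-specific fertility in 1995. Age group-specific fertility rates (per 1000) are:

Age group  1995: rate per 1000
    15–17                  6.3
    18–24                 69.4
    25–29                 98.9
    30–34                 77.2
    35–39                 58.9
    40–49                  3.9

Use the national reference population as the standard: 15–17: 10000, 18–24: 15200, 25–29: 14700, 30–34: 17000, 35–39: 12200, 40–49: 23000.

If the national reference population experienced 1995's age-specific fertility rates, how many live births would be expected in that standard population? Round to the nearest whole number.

4692

Expected live births = Σ (standard pop × age-specific rate ÷ 1000)
= 10000×6.3/1000 + 15200×69.4/1000 + 14700×98.9/1000 + 17000×77.2/1000 + 12200×58.9/1000 + 23000×3.9/1000
= 63.00 + 1054.88 + 1453.83 + 1312.40 + 718.58 + 89.70 = 4692.39.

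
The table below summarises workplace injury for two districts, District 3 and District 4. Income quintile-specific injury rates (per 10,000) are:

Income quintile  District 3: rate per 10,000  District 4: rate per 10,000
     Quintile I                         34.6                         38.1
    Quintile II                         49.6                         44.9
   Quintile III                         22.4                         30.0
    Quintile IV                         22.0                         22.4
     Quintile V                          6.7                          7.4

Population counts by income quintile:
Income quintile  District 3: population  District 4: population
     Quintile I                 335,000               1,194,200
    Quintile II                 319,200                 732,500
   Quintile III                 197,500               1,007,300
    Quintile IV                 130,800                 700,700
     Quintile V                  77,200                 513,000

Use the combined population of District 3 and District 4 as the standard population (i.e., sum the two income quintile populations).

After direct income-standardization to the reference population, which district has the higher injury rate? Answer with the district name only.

District 4

Combined standard total = 5,207,400; weights = 0.2937, 0.2020, 0.2314, 0.1597, 0.1133.
District 3: 0.2937×34.6 + 0.2020×49.6 + 0.2314×22.4 + 0.1597×22.0 + 0.1133×6.7 = 29.6327 per 10,000.
District 4: 0.2937×38.1 + 0.2020×44.9 + 0.2314×30.0 + 0.1597×22.4 + 0.1133×7.4 = 31.6129 per 10,000.
The crude rates (33.26 vs 30.88) would put District 3 higher, but that reflects its income composition; once standardized to a common income structure, District 4 has the higher underlying rate.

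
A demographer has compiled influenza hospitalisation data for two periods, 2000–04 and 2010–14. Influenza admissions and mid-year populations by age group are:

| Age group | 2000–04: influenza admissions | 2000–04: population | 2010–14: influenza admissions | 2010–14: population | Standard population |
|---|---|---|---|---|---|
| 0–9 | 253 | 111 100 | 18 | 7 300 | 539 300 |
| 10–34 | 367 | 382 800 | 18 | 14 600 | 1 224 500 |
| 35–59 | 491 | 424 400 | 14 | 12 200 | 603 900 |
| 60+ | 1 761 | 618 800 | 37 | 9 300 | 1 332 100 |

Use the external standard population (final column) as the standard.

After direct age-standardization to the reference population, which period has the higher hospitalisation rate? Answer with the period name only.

2010–14

Age-specific rates per 100 000 for 2000–04: 227.72, 95.87, 115.69, 284.58.
For 2010–14: 246.58, 123.29, 114.75, 397.85.
Standard total = 3 699 800; weights = 0.1458, 0.3310, 0.1632, 0.3600.
2000–04: 0.1458×227.72 + 0.3310×95.87 + 0.1632×115.69 + 0.3600×284.58 = 186.2713 per 100 000.
2010–14: 0.1458×246.58 + 0.3310×123.29 + 0.1632×114.75 + 0.3600×397.85 = 238.7208 per 100 000.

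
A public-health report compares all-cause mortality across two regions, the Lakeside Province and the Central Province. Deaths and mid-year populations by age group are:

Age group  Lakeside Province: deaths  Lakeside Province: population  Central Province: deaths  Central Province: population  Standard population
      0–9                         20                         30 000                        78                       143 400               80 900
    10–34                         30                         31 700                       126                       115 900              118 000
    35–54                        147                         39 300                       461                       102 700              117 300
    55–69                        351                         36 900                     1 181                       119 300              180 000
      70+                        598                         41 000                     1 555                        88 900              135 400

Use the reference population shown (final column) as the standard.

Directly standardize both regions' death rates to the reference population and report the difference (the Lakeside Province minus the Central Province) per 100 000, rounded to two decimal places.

Age-specific rates per 100 000 for the Lakeside Province: 66.67, 94.64, 374.05, 951.22, 1458.54.
For the Central Province: 54.39, 108.71, 448.88, 989.94, 1749.16.
Standard total = 631 600; weights = 0.1281, 0.1868, 0.1857, 0.2850, 0.2144.
The Lakeside Province: 0.1281×66.67 + 0.1868×94.64 + 0.1857×374.05 + 0.2850×951.22 + 0.2144×1458.54 = 679.4513 per 100 000.
The Central Province: 0.1281×54.39 + 0.1868×108.71 + 0.1857×448.88 + 0.2850×989.94 + 0.2144×1749.16 = 767.7447 per 100 000.
Difference = 679.4513 − 767.7447 = -88.2934.

-88.29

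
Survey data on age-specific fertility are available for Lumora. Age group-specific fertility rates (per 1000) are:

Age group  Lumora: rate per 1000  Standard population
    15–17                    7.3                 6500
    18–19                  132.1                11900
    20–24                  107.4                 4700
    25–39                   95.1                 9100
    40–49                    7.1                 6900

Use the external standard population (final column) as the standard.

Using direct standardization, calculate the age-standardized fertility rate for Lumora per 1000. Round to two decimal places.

77.71

Standard total = 39100; weights = 0.1662, 0.3043, 0.1202, 0.2327, 0.1765.
Standardized rate: 0.1662×7.3 + 0.3043×132.1 + 0.1202×107.4 + 0.2327×95.1 + 0.1765×7.1 = 77.7141 per 1000.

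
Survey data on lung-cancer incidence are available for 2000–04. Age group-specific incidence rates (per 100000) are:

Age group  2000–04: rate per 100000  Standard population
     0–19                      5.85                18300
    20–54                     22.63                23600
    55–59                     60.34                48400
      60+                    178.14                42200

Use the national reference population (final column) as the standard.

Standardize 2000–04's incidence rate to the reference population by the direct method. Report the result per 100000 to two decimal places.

83.62

Standard total = 132500; weights = 0.1381, 0.1781, 0.3653, 0.3185.
Standardized rate: 0.1381×5.85 + 0.1781×22.63 + 0.3653×60.34 + 0.3185×178.14 = 83.6158 per 100000.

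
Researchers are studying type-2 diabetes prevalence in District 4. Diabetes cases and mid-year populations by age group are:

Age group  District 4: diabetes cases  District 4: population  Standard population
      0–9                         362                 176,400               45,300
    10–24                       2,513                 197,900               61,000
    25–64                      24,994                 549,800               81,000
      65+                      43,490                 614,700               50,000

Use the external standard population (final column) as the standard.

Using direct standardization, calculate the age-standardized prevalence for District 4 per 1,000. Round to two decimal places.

34.08

Age-specific rates per 1,000 for District 4: 2.052, 12.698, 45.460, 70.750.
Standard total = 237,300; weights = 0.1909, 0.2571, 0.3413, 0.2107.
Standardized rate: 0.1909×2.052 + 0.2571×12.698 + 0.3413×45.460 + 0.2107×70.750 = 34.0806 per 1,000.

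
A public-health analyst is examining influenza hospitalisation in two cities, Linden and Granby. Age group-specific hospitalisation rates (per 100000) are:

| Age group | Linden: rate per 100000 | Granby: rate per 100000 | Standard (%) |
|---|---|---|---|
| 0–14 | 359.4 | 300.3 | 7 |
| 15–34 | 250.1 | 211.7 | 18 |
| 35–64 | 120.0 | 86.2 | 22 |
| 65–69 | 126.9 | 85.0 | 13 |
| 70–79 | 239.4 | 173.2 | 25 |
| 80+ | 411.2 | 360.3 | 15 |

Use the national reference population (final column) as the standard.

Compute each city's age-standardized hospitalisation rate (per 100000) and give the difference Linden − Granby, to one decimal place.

48.1

Standard weights: 0.07, 0.18, 0.22, 0.13, 0.25, 0.15.
Linden: 0.0700×359.4 + 0.1800×250.1 + 0.2200×120.0 + 0.1300×126.9 + 0.2500×239.4 + 0.1500×411.2 = 234.6030 per 100000.
Granby: 0.0700×300.3 + 0.1800×211.7 + 0.2200×86.2 + 0.1300×85.0 + 0.2500×173.2 + 0.1500×360.3 = 186.4860 per 100000.
Difference = 234.6030 − 186.4860 = 48.1170.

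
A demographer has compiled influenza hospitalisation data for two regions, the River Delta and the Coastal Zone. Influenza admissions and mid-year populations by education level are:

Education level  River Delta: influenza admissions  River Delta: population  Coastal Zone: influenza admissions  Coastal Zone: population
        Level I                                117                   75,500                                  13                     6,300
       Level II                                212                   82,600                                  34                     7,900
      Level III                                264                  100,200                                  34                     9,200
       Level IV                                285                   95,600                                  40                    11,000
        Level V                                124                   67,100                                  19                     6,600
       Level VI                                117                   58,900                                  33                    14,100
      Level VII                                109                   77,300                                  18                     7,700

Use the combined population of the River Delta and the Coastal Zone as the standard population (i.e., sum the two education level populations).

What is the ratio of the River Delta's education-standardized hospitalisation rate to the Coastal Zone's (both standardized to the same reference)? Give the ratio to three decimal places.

0.707

Education-specific rates per 100,000 for the River Delta: 154.97, 256.66, 263.47, 298.12, 184.80, 198.64, 141.01.
For the Coastal Zone: 206.35, 430.38, 369.57, 363.64, 287.88, 234.04, 233.77.
Combined standard total = 620,000; weights = 0.1319, 0.1460, 0.1765, 0.1719, 0.1189, 0.1177, 0.1371.
The River Delta: 0.1319×154.97 + 0.1460×256.66 + 0.1765×263.47 + 0.1719×298.12 + 0.1189×184.80 + 0.1177×198.64 + 0.1371×141.01 = 220.3442 per 100,000.
The Coastal Zone: 0.1319×206.35 + 0.1460×430.38 + 0.1765×369.57 + 0.1719×363.64 + 0.1189×287.88 + 0.1177×234.04 + 0.1371×233.77 = 311.6044 per 100,000.
Ratio = 220.3442 ÷ 311.6044 = 0.70713.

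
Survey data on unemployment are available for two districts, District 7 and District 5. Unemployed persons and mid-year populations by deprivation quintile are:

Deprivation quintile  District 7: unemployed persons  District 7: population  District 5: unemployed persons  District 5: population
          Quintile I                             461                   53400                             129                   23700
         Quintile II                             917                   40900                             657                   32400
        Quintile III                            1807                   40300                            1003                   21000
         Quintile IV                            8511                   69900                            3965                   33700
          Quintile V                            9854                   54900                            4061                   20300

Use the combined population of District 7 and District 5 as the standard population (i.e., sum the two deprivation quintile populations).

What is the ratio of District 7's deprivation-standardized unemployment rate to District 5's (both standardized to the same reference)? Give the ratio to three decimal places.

0.972

Deprivation-specific rates per 1000 for District 7: 8.633, 22.421, 44.839, 121.760, 179.490.
For District 5: 5.443, 20.278, 47.762, 117.656, 200.049.
Combined standard total = 390500; weights = 0.1974, 0.1877, 0.1570, 0.2653, 0.1926.
District 7: 0.1974×8.633 + 0.1877×22.421 + 0.1570×44.839 + 0.2653×121.760 + 0.1926×179.490 = 79.8197 per 1000.
District 5: 0.1974×5.443 + 0.1877×20.278 + 0.1570×47.762 + 0.2653×117.656 + 0.1926×200.049 = 82.1169 per 1000.
Ratio = 79.8197 ÷ 82.1169 = 0.97202.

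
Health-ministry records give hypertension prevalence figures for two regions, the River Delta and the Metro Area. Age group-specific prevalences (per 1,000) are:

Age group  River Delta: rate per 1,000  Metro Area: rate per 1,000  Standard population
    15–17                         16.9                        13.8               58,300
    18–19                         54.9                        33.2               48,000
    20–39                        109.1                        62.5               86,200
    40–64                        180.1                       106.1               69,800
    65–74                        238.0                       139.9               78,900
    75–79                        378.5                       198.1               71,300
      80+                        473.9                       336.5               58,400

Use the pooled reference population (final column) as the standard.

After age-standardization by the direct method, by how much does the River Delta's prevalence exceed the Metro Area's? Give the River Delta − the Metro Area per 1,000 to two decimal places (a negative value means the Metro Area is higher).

Standard total = 470,900; weights = 0.1238, 0.1019, 0.1831, 0.1482, 0.1676, 0.1514, 0.1240.
The River Delta: 0.1238×16.9 + 0.1019×54.9 + 0.1831×109.1 + 0.1482×180.1 + 0.1676×238.0 + 0.1514×378.5 + 0.1240×473.9 = 210.3140 per 1,000.
The Metro Area: 0.1238×13.8 + 0.1019×33.2 + 0.1831×62.5 + 0.1482×106.1 + 0.1676×139.9 + 0.1514×198.1 + 0.1240×336.5 = 127.4276 per 1,000.
Difference = 210.3140 − 127.4276 = 82.8864.

82.89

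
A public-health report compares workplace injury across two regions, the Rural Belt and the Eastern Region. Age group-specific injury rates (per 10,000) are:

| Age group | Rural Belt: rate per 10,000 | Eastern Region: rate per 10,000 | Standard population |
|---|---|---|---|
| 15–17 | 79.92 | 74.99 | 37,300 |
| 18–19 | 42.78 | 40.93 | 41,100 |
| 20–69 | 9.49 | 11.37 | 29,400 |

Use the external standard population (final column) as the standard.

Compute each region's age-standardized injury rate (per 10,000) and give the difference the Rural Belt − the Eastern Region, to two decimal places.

1.90

Standard total = 107,800; weights = 0.3460, 0.3813, 0.2727.
The Rural Belt: 0.3460×79.92 + 0.3813×42.78 + 0.2727×9.49 = 46.5518 per 10,000.
The Eastern Region: 0.3460×74.99 + 0.3813×40.93 + 0.2727×11.37 = 44.6533 per 10,000.
Difference = 46.5518 − 44.6533 = 1.8984.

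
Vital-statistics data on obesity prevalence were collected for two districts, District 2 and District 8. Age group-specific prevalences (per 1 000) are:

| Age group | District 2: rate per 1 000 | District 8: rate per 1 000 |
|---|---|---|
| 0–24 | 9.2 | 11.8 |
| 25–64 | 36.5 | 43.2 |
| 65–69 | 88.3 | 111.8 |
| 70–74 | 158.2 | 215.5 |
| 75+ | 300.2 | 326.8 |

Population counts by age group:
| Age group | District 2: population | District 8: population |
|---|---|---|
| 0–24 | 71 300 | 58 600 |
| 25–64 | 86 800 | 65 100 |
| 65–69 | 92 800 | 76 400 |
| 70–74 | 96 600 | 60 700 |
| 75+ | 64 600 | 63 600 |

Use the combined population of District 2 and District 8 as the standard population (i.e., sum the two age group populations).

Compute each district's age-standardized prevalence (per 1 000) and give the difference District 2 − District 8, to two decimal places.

-24.11

Combined standard total = 736 500; weights = 0.1764, 0.2062, 0.2297, 0.2136, 0.1741.
District 2: 0.1764×9.2 + 0.2062×36.5 + 0.2297×88.3 + 0.2136×158.2 + 0.1741×300.2 = 115.4790 per 1 000.
District 8: 0.1764×11.8 + 0.2062×43.2 + 0.2297×111.8 + 0.2136×215.5 + 0.1741×326.8 = 139.5864 per 1 000.
Difference = 115.4790 − 139.5864 = -24.1074.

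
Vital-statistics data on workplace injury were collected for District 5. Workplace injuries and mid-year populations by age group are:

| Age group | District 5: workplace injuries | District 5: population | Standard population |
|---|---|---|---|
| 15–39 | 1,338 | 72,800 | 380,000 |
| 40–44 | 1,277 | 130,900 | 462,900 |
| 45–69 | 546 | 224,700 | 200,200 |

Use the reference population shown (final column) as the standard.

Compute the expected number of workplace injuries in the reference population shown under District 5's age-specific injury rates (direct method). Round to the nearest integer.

Age-specific rates per 10,000 for District 5: 183.79, 97.56, 24.30.
Expected workplace injuries = Σ (standard pop × age-specific rate ÷ 10,000)
= 380,000×183.79/10,000 + 462,900×97.56/10,000 + 200,200×24.30/10,000
= 6984.07 + 4515.84 + 486.47 = 11986.37.

11986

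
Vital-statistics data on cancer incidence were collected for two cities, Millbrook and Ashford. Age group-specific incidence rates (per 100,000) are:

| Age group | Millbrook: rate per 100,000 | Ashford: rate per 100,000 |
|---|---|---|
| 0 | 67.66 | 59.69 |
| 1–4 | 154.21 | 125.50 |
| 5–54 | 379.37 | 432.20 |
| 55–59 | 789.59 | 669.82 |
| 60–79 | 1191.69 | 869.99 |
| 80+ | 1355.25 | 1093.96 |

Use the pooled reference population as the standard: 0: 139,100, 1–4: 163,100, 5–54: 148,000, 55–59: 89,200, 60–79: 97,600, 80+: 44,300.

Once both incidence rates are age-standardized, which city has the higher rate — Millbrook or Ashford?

Standard total = 681,300; weights = 0.2042, 0.2394, 0.2172, 0.1309, 0.1433, 0.0650.
Millbrook: 0.2042×67.66 + 0.2394×154.21 + 0.2172×379.37 + 0.1309×789.59 + 0.1433×1191.69 + 0.0650×1355.25 = 495.3587 per 100,000.
Ashford: 0.2042×59.69 + 0.2394×125.50 + 0.2172×432.20 + 0.1309×669.82 + 0.1433×869.99 + 0.0650×1093.96 = 419.5786 per 100,000.

Millbrook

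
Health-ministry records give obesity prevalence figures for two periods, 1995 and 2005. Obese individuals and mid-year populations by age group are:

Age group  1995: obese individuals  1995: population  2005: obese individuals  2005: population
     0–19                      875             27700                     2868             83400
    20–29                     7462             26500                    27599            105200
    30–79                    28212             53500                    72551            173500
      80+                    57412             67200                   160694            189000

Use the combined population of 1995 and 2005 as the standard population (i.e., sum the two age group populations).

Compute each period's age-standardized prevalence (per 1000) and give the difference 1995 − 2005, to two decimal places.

38.65

Age-specific rates per 1000 for 1995: 31.588, 281.585, 527.327, 854.345.
For 2005: 34.388, 262.348, 418.161, 850.233.
Combined standard total = 726000; weights = 0.1530, 0.1814, 0.3127, 0.3529.
1995: 0.1530×31.588 + 0.1814×281.585 + 0.3127×527.327 + 0.3529×854.345 = 522.2875 per 1000.
2005: 0.1530×34.388 + 0.1814×262.348 + 0.3127×418.161 + 0.3529×850.233 = 483.6420 per 1000.
Difference = 522.2875 − 483.6420 = 38.6455.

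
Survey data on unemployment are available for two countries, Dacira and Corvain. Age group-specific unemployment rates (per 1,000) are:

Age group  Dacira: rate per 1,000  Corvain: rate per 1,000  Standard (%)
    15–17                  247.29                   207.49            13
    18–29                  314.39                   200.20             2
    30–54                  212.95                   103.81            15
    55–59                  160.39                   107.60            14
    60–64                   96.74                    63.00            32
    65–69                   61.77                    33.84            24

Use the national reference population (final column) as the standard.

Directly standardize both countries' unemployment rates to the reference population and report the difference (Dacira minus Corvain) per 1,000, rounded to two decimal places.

48.72

Standard weights: 0.13, 0.02, 0.15, 0.14, 0.32, 0.24.
Dacira: 0.1300×247.29 + 0.0200×314.39 + 0.1500×212.95 + 0.1400×160.39 + 0.3200×96.74 + 0.2400×61.77 = 138.6142 per 1,000.
Corvain: 0.1300×207.49 + 0.0200×200.20 + 0.1500×103.81 + 0.1400×107.60 + 0.3200×63.00 + 0.2400×33.84 = 89.8948 per 1,000.
Difference = 138.6142 − 89.8948 = 48.7194.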